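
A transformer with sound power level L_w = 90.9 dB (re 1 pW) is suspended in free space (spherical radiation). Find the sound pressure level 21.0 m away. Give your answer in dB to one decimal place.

The power spreads over a sphere of area 4π·r², so L_p = L_w − 10·log₁₀(4π·r²).
4π·r² = 5542 m², 10·log₁₀ of that is 37.436 dB.
L_p = 90.9 − 37.436 = 53.46 dB.

53.5 dB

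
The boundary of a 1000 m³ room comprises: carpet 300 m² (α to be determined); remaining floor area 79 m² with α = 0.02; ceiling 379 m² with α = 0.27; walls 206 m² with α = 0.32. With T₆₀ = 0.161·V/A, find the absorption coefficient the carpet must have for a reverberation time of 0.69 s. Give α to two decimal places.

Required total absorption A = 0.161·1000/0.69 = 233.33 m².
Absorption from the other surfaces = 79·0.02 + 379·0.27 + 206·0.32 = 169.83 m², so the carpet must supply 63.50 m² over 300 m².
α = 63.50/300 = 0.212.

0.21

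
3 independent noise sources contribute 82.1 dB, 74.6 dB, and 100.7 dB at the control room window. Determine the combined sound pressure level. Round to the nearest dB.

101 dB

Incoherent sources combine by intensity addition: L_total = 10·log₁₀(Σ 10^(L_i/10)).
Σ 10^(L/10) = 10^(82.1/10) + 10^(74.6/10) + 10^(100.7/10) = 1.194e+10.
L_total = 10·log₁₀(1.194e+10) = 100.77 dB.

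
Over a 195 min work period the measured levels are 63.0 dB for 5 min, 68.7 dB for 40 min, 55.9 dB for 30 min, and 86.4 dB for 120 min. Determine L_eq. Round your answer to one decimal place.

The energy average is taken in the linear domain: L_eq = 10·log₁₀[(Σ tᵢ·10^(Lᵢ/10))/T], T = 195 min.
Σ tᵢ·10^(Lᵢ/10) = 5·10^(63.0/10) + 40·10^(68.7/10) + 30·10^(55.9/10) + 120·10^(86.4/10) = 5.270e+10.
L_eq = 10·log₁₀(5.270e+10/195) = 84.32 dB.

84.3 dB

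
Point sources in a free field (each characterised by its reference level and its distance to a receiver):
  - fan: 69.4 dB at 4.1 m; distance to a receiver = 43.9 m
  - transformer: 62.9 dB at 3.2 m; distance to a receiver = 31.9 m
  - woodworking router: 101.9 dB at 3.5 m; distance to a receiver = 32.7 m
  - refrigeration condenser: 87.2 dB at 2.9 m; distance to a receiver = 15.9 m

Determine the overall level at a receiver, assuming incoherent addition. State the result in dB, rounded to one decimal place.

82.9 dB

Apply inverse-square spreading to bring every level to the receiver, then sum 10^(L/10).
fan: 69.4 − 20·log₁₀(43.9/4.1) = 69.4 − 20.59 = 48.81 dB.
transformer: 62.9 − 20·log₁₀(31.9/3.2) = 62.9 − 19.97 = 42.93 dB.
woodworking router: 101.9 − 20·log₁₀(32.7/3.5) = 101.9 − 19.41 = 82.49 dB.
refrigeration condenser: 87.2 − 20·log₁₀(15.9/2.9) = 87.2 − 14.78 = 72.42 dB.
Σ 10^(L/10) = 1.950e+08 → L_total = 10·log₁₀(1.950e+08) = 82.90 dB.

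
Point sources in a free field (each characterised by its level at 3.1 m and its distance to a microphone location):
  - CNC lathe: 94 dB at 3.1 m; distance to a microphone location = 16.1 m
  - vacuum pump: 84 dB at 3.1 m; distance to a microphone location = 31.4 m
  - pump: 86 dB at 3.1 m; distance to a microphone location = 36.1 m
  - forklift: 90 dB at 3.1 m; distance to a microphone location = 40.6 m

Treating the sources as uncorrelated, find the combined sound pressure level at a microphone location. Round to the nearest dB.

First find each source's level at the receiver (point-source: −20·log₁₀(r/r_ref)), then combine on an intensity basis.
CNC lathe: 94 − 20·log₁₀(16.1/3.1) = 94 − 14.31 = 79.69 dB.
vacuum pump: 84 − 20·log₁₀(31.4/3.1) = 84 − 20.11 = 63.89 dB.
pump: 86 − 20·log₁₀(36.1/3.1) = 86 − 21.32 = 64.68 dB.
forklift: 90 − 20·log₁₀(40.6/3.1) = 90 − 22.34 = 67.66 dB.
Σ 10^(L/10) = 1.043e+08 → L_total = 10·log₁₀(1.043e+08) = 80.18 dB.

80 dB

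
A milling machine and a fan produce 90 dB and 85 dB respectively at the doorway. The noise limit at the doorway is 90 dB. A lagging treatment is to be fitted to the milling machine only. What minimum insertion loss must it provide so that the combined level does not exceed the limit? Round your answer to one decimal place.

Fixed contribution from the other source: Σ 10^(L/10) = 10^(85/10) = 3.162e+08 (85.00 dB).
The limit corresponds to 10^(90/10) = 1.000e+09; subtracting the fixed part leaves 6.838e+08 for the milling machine, i.e. 88.35 dB.
So the milling machine must be reduced from 90 to 88.35 dB: IL = 1.65 dB.

1.7 dB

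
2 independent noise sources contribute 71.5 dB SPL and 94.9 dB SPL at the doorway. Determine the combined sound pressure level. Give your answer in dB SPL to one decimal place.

For uncorrelated sources the intensities add, so convert each level to linear form, sum, and take 10·log₁₀ of the total.
Σ 10^(L/10) = 10^(71.5/10) + 10^(94.9/10) = 3.104e+09.
L_total = 10·log₁₀(3.104e+09) = 94.92 dB SPL.

94.9 dB SPL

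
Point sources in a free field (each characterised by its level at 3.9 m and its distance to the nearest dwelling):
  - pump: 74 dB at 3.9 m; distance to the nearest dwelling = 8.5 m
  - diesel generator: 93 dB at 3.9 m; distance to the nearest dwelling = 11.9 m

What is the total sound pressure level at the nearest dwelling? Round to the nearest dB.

83 dB

Propagate each source to the receiver with L = L_ref − 20·log₁₀(r/r_ref), then add intensities.
pump: 74 − 20·log₁₀(8.5/3.9) = 74 − 6.77 = 67.23 dB.
diesel generator: 93 − 20·log₁₀(11.9/3.9) = 93 − 9.69 = 83.31 dB.
Σ 10^(L/10) = 2.196e+08 → L_total = 10·log₁₀(2.196e+08) = 83.42 dB.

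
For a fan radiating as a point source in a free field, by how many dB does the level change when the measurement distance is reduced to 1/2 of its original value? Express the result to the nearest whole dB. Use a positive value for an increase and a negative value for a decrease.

+6 dB

With spherical spreading the level changes by −20·log₁₀(r₂/r₁).
ΔL = −20·log₁₀(0.5) = +6.02 dB.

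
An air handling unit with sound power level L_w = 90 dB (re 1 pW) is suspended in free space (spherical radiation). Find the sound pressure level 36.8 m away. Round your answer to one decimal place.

47.7 dB

L_p = L_w − 10·log₁₀(4π·r²) with r = 36.8 m.
4π·r² = 1.702e+04 m², 10·log₁₀ of that is 42.309 dB.
L_p = 90 − 42.309 = 47.69 dB.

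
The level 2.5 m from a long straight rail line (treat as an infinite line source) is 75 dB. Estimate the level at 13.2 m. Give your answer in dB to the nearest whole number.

For a line source, L₂ = L₁ − 10·log₁₀(r₂/r₁).
L₂ = 75 − 10·log₁₀(13.2/2.5) = 75 − 7.226 = 67.77 dB.

68 dB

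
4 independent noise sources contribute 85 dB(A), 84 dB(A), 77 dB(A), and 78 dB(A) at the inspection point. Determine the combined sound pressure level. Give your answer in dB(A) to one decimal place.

88.3 dB(A)

For uncorrelated sources the intensities add, so convert each level to linear form, sum, and take 10·log₁₀ of the total.
Σ 10^(L/10) = 10^(85/10) + 10^(84/10) + 10^(77/10) + 10^(78/10) = 6.806e+08.
L_total = 10·log₁₀(6.806e+08) = 88.33 dB(A).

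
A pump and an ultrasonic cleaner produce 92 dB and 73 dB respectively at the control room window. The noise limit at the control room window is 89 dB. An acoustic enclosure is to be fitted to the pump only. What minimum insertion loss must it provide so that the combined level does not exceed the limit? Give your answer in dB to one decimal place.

3.1 dB

Fixed contribution from the other source: Σ 10^(L/10) = 10^(73/10) = 1.995e+07 (73.00 dB).
The limit corresponds to 10^(89/10) = 7.943e+08; subtracting the fixed part leaves 7.744e+08 for the pump, i.e. 88.89 dB.
Required insertion loss = 92 − 88.89 = 3.11 dB.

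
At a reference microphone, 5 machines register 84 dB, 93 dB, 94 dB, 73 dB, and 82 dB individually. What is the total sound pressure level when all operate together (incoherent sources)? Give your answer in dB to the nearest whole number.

97 dB

Incoherent sources combine by intensity addition: L_total = 10·log₁₀(Σ 10^(L_i/10)).
Σ 10^(L/10) = 10^(84/10) + 10^(93/10) + 10^(94/10) + 10^(73/10) + 10^(82/10) = 4.937e+09.
L_total = 10·log₁₀(4.937e+09) = 96.93 dB.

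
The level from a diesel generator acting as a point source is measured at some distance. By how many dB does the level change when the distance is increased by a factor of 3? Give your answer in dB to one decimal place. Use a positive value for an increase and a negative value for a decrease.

A point source loses 6 dB per doubling of distance; generally ΔL = −20·log₁₀(r₂/r₁).
ΔL = −20·log₁₀(3) = -9.54 dB.

-9.5 dB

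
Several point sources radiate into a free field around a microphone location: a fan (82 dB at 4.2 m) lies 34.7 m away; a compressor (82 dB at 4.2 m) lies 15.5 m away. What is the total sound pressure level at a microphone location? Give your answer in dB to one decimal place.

Apply inverse-square spreading to bring every level to the receiver, then sum 10^(L/10).
fan: 82 − 20·log₁₀(34.7/4.2) = 82 − 18.34 = 63.66 dB.
compressor: 82 − 20·log₁₀(15.5/4.2) = 82 − 11.34 = 70.66 dB.
Σ 10^(L/10) = 1.396e+07 → L_total = 10·log₁₀(1.396e+07) = 71.45 dB.

71.4 dB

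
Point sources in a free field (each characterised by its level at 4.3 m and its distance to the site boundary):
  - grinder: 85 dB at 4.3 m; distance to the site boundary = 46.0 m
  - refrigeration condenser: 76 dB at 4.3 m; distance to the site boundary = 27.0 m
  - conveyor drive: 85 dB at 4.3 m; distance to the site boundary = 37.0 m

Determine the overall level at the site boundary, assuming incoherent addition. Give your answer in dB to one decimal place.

69.1 dB

Propagate each source to the receiver with L = L_ref − 20·log₁₀(r/r_ref), then add intensities.
grinder: 85 − 20·log₁₀(46.0/4.3) = 85 − 20.59 = 64.41 dB.
refrigeration condenser: 76 − 20·log₁₀(27.0/4.3) = 76 − 15.96 = 60.04 dB.
conveyor drive: 85 − 20·log₁₀(37.0/4.3) = 85 − 18.69 = 66.31 dB.
Σ 10^(L/10) = 8.044e+06 → L_total = 10·log₁₀(8.044e+06) = 69.05 dB.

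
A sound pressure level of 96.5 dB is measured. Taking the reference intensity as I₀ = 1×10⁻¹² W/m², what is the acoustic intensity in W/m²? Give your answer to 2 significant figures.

0.0045 W/m²

L = 10·log₁₀(I/I₀) ⇒ I = I₀·10^(L/10) = 10⁻¹² × 10^9.65.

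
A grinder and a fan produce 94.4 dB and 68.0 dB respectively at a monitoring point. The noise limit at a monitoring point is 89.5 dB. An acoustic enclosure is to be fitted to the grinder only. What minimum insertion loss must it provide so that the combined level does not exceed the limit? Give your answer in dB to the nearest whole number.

5 dB

Fixed contribution from the other source: Σ 10^(L/10) = 10^(68.0/10) = 6.310e+06 (68.00 dB).
To meet 89.5 dB overall, the treated grinder may contribute at most 10^(89.5/10) − 6.310e+06 = 8.849e+08, i.e. 89.47 dB.
Required insertion loss = 94.4 − 89.47 = 4.93 dB.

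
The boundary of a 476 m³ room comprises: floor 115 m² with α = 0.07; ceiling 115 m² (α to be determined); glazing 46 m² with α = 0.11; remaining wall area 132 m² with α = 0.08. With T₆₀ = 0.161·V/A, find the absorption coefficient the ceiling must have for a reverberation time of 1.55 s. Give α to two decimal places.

From T₆₀ = 0.161·V/A, the target T₆₀ = 1.55 s needs A = 0.161·476/1.55 = 49.44 m².
Absorption from the other surfaces = 115·0.07 + 46·0.11 + 132·0.08 = 23.67 m², so the ceiling must supply 25.77 m² over 115 m².
α = 25.77/115 = 0.224.

0.22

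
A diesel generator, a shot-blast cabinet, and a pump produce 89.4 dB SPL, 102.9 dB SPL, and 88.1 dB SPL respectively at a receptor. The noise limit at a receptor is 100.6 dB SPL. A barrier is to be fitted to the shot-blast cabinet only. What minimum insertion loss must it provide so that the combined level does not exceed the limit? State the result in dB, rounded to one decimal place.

2.9 dB

The untreated sources together contribute 10^(89.4/10) + 10^(88.1/10) = 1.517e+09, i.e. 91.81 dB SPL.
The limit corresponds to 10^(100.6/10) = 1.148e+10; subtracting the fixed part leaves 9.965e+09 for the shot-blast cabinet, i.e. 99.98 dB SPL.
So the shot-blast cabinet must be reduced from 102.9 to 99.98 dB SPL: IL = 2.92 dB.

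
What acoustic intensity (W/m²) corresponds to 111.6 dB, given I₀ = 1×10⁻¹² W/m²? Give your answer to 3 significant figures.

0.145 W/m²

I/I₀ = 10^(111.6/10) = 1.445e+11, so I = 1.445e+11 × 10⁻¹² W/m².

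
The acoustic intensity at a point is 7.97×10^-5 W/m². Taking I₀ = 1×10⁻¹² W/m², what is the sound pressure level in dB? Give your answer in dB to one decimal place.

L = 10·log₁₀(I/I₀) = 10·log₁₀(7.97×10^-5/10⁻¹²) = 10·log₁₀(7.97×10^7).
L = 10·(0.9015 + 7) = 79.01 dB.

79.0 dB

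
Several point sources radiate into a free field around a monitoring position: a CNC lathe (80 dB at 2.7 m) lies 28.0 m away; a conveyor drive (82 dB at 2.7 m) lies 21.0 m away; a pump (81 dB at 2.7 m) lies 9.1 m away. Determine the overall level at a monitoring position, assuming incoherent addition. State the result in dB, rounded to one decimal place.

Propagate each source to the receiver with L = L_ref − 20·log₁₀(r/r_ref), then add intensities.
CNC lathe: 80 − 20·log₁₀(28.0/2.7) = 80 − 20.32 = 59.68 dB.
conveyor drive: 82 − 20·log₁₀(21.0/2.7) = 82 − 17.82 = 64.18 dB.
pump: 81 − 20·log₁₀(9.1/2.7) = 81 − 10.55 = 70.45 dB.
Σ 10^(L/10) = 1.463e+07 → L_total = 10·log₁₀(1.463e+07) = 71.65 dB.

71.7 dB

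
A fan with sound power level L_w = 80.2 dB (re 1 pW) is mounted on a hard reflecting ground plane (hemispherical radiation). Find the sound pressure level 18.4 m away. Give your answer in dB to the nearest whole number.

Free-field hemispherical radiation: L_p = L_w − 10·log₁₀(2π·r²), r = 18.4 m.
2π·r² = 2127 m², 10·log₁₀ of that is 33.278 dB.
L_p = 80.2 − 33.278 = 46.92 dB.

47 dB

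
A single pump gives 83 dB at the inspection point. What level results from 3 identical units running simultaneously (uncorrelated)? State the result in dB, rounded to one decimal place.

87.8 dB

N identical incoherent sources raise the level by 10·log₁₀ N.
L_total = 83 + 10·log₁₀(3) = 83 + 4.771 = 87.77 dB.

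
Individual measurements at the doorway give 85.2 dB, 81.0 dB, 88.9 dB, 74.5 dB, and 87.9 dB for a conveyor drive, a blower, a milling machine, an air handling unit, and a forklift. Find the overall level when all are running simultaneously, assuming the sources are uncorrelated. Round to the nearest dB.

For uncorrelated sources the intensities add, so convert each level to linear form, sum, and take 10·log₁₀ of the total.
Σ 10^(L/10) = 10^(85.2/10) + 10^(81.0/10) + 10^(88.9/10) + 10^(74.5/10) + 10^(87.9/10) = 1.878e+09.
L_total = 10·log₁₀(1.878e+09) = 92.74 dB.

93 dB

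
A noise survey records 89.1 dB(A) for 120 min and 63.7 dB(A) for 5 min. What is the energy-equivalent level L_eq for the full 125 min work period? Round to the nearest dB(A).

89 dB(A)

The energy average is taken in the linear domain: L_eq = 10·log₁₀[(Σ tᵢ·10^(Lᵢ/10))/T], T = 125 min.
Σ tᵢ·10^(Lᵢ/10) = 120·10^(89.1/10) + 5·10^(63.7/10) = 9.755e+10.
L_eq = 10·log₁₀(9.755e+10/125) = 88.92 dB(A).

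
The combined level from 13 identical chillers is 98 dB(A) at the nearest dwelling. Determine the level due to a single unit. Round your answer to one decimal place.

86.9 dB(A)

Dividing the total intensity by 13 lowers the level by 10·log₁₀ 13 = 11.139 dB: L₁ = 98 − 11.139.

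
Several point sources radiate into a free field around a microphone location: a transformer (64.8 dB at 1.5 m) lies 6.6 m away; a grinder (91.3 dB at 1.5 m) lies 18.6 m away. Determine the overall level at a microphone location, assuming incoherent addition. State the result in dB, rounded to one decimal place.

69.5 dB

Propagate each source to the receiver with L = L_ref − 20·log₁₀(r/r_ref), then add intensities.
transformer: 64.8 − 20·log₁₀(6.6/1.5) = 64.8 − 12.87 = 51.93 dB.
grinder: 91.3 − 20·log₁₀(18.6/1.5) = 91.3 − 21.87 = 69.43 dB.
Σ 10^(L/10) = 8.929e+06 → L_total = 10·log₁₀(8.929e+06) = 69.51 dB.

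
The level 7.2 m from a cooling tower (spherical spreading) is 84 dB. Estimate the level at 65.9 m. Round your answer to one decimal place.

Point-source attenuation: ΔL = 20·log₁₀(r₂/r₁) = 20·log₁₀(65.9/7.2) = 19.231 dB.
L₂ = 84 − 20·log₁₀(65.9/7.2) = 84 − 19.231 = 64.77 dB.

64.8 dB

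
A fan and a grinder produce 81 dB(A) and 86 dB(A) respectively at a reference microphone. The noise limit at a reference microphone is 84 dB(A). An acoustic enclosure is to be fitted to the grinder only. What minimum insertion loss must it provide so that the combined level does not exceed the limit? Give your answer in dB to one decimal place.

The untreated sources together contribute 10^(81/10) = 1.259e+08, i.e. 81.00 dB(A).
The limit corresponds to 10^(84/10) = 2.512e+08; subtracting the fixed part leaves 1.253e+08 for the grinder, i.e. 80.98 dB(A).
Required insertion loss = 86 − 80.98 = 5.02 dB.

5.0 dB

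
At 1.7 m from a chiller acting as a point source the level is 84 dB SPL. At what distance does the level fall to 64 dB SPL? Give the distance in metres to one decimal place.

17.0 m

Point-source spreading drops the level by 20·log₁₀(r₂/r₁); inverting, r₂/r₁ = 10^(ΔL/20).
r₂ = 1.7·10^((84−64)/20) = 1.7·10^(20.0/20) = 17.00 m.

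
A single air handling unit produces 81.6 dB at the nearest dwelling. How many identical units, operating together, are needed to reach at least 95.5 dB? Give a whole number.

N identical sources give L₁ + 10·log₁₀ N, so require 10·log₁₀ N ≥ 95.5 − 81.6 = 13.9 dB.
N ≥ 10^(13.9/10) = 24.547, so N = 25.

25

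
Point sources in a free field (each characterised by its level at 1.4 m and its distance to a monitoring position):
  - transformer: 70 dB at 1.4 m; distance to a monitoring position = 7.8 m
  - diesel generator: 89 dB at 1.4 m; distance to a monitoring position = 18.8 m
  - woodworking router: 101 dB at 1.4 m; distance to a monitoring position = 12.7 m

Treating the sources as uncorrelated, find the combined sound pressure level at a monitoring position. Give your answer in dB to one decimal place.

82.0 dB

Propagate each source to the receiver with L = L_ref − 20·log₁₀(r/r_ref), then add intensities.
transformer: 70 − 20·log₁₀(7.8/1.4) = 70 − 14.92 = 55.08 dB.
diesel generator: 89 − 20·log₁₀(18.8/1.4) = 89 − 22.56 = 66.44 dB.
woodworking router: 101 − 20·log₁₀(12.7/1.4) = 101 − 19.15 = 81.85 dB.
Σ 10^(L/10) = 1.577e+08 → L_total = 10·log₁₀(1.577e+08) = 81.98 dB.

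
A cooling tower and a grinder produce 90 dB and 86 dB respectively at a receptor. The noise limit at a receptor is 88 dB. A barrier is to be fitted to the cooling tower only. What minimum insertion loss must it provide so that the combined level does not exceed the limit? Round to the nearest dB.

Everything except the cooling tower sums to 10^(86/10) = 3.981e+08 in linear terms, 86.00 dB.
To meet 88 dB overall, the treated cooling tower may contribute at most 10^(88/10) − 3.981e+08 = 2.329e+08, i.e. 83.67 dB.
Required insertion loss = 90 − 83.67 = 6.33 dB.

6 dB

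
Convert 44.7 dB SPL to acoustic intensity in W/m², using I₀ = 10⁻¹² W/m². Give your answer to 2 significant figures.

3.0e-08 W/m²

L = 10·log₁₀(I/I₀) ⇒ I = I₀·10^(L/10) = 10⁻¹² × 10^4.47.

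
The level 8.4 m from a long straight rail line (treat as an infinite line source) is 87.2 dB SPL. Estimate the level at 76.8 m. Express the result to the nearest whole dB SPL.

For a line source, L₂ = L₁ − 10·log₁₀(r₂/r₁).
L₂ = 87.2 − 10·log₁₀(76.8/8.4) = 87.2 − 9.611 = 77.59 dB SPL.

78 dB SPL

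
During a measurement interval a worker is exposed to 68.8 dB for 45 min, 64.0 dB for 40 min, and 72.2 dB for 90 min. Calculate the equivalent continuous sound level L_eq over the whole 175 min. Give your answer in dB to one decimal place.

The energy average is taken in the linear domain: L_eq = 10·log₁₀[(Σ tᵢ·10^(Lᵢ/10))/T], T = 175 min.
Σ tᵢ·10^(Lᵢ/10) = 45·10^(68.8/10) + 40·10^(64.0/10) + 90·10^(72.2/10) = 1.935e+09.
L_eq = 10·log₁₀(1.935e+09/175) = 70.44 dB.

70.4 dB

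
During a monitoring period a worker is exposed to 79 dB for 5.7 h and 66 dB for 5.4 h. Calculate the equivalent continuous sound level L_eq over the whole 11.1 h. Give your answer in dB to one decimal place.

76.3 dB

The energy average is taken in the linear domain: L_eq = 10·log₁₀[(Σ tᵢ·10^(Lᵢ/10))/T], T = 11.1 h.
Σ tᵢ·10^(Lᵢ/10) = 5.7·10^(79/10) + 5.4·10^(66/10) = 4.743e+08.
L_eq = 10·log₁₀(4.743e+08/11.1) = 76.31 dB.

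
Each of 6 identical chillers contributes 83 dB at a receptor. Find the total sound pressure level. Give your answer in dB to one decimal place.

90.8 dB

N identical incoherent sources raise the level by 10·log₁₀ N.
L_total = 83 + 10·log₁₀(6) = 83 + 7.782 = 90.78 dB.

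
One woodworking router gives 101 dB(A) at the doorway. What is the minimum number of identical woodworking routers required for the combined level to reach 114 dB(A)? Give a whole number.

The shortfall is 114 − 101 = 13.0 dB, and N units add 10·log₁₀ N, so need 10·log₁₀ N ≥ 13.0.
N ≥ 10^(13.0/10) = 19.953, so N = 20.

20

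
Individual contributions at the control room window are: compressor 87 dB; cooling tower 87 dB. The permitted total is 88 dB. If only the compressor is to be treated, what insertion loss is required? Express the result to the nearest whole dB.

6 dB

Fixed contribution from the other source: Σ 10^(L/10) = 10^(87/10) = 5.012e+08 (87.00 dB).
The limit corresponds to 10^(88/10) = 6.310e+08; subtracting the fixed part leaves 1.298e+08 for the compressor, i.e. 81.13 dB.
Required insertion loss = 87 − 81.13 = 5.87 dB.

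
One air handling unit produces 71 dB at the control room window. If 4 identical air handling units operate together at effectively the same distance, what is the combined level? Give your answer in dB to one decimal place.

77.0 dB

N identical incoherent sources raise the level by 10·log₁₀ N.
L_total = 71 + 10·log₁₀(4) = 71 + 6.021 = 77.02 dB.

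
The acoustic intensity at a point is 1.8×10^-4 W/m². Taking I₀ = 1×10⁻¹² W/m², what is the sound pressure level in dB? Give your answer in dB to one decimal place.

82.6 dB

I/I₀ = 1.8×10^-4/10⁻¹² = 1.8×10^8, and L = 10·log₁₀(I/I₀).
L = 10·(0.2553 + 8) = 82.55 dB.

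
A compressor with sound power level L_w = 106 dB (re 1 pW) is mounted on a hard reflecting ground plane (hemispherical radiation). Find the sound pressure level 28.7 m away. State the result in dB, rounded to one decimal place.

68.9 dB

L_p = L_w − 10·log₁₀(2π·r²) with r = 28.7 m.
2π·r² = 5175 m², 10·log₁₀ of that is 37.139 dB.
L_p = 106 − 37.139 = 68.86 dB.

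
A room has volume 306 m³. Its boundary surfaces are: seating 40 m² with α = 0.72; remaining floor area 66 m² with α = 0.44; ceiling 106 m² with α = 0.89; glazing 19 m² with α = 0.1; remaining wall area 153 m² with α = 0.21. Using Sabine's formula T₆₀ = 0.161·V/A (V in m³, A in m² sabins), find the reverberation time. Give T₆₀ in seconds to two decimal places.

Summing Sᵢαᵢ: 40·0.72 + 66·0.44 + 106·0.89 + 19·0.1 + 153·0.21 = 186.21 m².
T₆₀ = 0.161·V/A = 0.161·306/186.21 = 0.265 s.

0.26 s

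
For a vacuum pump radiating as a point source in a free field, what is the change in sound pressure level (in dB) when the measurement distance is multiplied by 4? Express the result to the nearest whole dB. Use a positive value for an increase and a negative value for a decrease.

With spherical spreading the level changes by −20·log₁₀(r₂/r₁).
ΔL = −20·log₁₀(4) = -12.04 dB.

-12 dB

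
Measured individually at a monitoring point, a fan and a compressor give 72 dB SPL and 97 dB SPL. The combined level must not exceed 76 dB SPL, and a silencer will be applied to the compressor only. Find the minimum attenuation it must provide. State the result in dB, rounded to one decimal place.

The untreated sources together contribute 10^(72/10) = 1.585e+07, i.e. 72.00 dB SPL.
To meet 76 dB SPL overall, the treated compressor may contribute at most 10^(76/10) − 1.585e+07 = 2.396e+07, i.e. 73.80 dB SPL.
Required insertion loss = 97 − 73.80 = 23.20 dB.

23.2 dB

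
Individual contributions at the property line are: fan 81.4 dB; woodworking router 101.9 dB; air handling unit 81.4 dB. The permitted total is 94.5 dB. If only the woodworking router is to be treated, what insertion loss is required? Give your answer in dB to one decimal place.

7.8 dB

Everything except the woodworking router sums to 10^(81.4/10) + 10^(81.4/10) = 2.761e+08 in linear terms, 84.41 dB.
To meet 94.5 dB overall, the treated woodworking router may contribute at most 10^(94.5/10) − 2.761e+08 = 2.542e+09, i.e. 94.05 dB.
Required insertion loss = 101.9 − 94.05 = 7.85 dB.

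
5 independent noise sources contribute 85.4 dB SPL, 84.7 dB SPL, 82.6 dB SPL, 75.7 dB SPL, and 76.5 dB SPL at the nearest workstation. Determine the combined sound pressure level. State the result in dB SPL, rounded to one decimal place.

For uncorrelated sources the intensities add, so convert each level to linear form, sum, and take 10·log₁₀ of the total.
Σ 10^(L/10) = 10^(85.4/10) + 10^(84.7/10) + 10^(82.6/10) + 10^(75.7/10) + 10^(76.5/10) = 9.056e+08.
L_total = 10·log₁₀(9.056e+08) = 89.57 dB SPL.

89.6 dB SPL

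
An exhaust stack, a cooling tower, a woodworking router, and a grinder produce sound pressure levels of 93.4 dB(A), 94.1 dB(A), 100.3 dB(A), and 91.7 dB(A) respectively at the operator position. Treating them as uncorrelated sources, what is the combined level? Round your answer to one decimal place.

102.3 dB(A)

For uncorrelated sources the intensities add, so convert each level to linear form, sum, and take 10·log₁₀ of the total.
Σ 10^(L/10) = 10^(93.4/10) + 10^(94.1/10) + 10^(100.3/10) + 10^(91.7/10) = 1.695e+10.
L_total = 10·log₁₀(1.695e+10) = 102.29 dB(A).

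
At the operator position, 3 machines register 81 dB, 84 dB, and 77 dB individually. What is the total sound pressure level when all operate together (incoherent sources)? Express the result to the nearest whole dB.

For uncorrelated sources the intensities add, so convert each level to linear form, sum, and take 10·log₁₀ of the total.
Σ 10^(L/10) = 10^(81/10) + 10^(84/10) + 10^(77/10) = 4.272e+08.
L_total = 10·log₁₀(4.272e+08) = 86.31 dB.

86 dB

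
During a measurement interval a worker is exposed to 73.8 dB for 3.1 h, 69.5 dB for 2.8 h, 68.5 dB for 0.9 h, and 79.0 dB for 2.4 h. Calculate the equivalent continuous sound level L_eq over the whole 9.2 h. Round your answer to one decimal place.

75.1 dB

Weight each interval's intensity by its duration and average over T = 9.2 h:
Σ tᵢ·10^(Lᵢ/10) = 3.1·10^(73.8/10) + 2.8·10^(69.5/10) + 0.9·10^(68.5/10) + 2.4·10^(79.0/10) = 2.963e+08.
L_eq = 10·log₁₀(2.963e+08/9.2) = 75.08 dB.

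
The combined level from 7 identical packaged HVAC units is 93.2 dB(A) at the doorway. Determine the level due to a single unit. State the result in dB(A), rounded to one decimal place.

84.7 dB(A)

7 equal contributions raise the level by 10·log₁₀ 7 = 8.451 dB, so each unit alone gives 93.2 − 8.451.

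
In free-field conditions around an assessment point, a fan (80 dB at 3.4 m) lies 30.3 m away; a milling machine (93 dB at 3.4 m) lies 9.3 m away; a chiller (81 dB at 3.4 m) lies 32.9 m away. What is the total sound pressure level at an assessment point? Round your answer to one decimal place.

84.3 dB

Apply inverse-square spreading to bring every level to the receiver, then sum 10^(L/10).
fan: 80 − 20·log₁₀(30.3/3.4) = 80 − 19.00 = 61.00 dB.
milling machine: 93 − 20·log₁₀(9.3/3.4) = 93 − 8.74 = 84.26 dB.
chiller: 81 − 20·log₁₀(32.9/3.4) = 81 − 19.71 = 61.29 dB.
Σ 10^(L/10) = 2.693e+08 → L_total = 10·log₁₀(2.693e+08) = 84.30 dB.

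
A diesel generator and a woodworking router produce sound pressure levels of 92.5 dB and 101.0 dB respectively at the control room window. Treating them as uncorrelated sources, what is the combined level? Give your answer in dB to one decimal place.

For uncorrelated sources the intensities add, so convert each level to linear form, sum, and take 10·log₁₀ of the total.
Σ 10^(L/10) = 10^(92.5/10) + 10^(101.0/10) = 1.437e+10.
L_total = 10·log₁₀(1.437e+10) = 101.57 dB.

101.6 dB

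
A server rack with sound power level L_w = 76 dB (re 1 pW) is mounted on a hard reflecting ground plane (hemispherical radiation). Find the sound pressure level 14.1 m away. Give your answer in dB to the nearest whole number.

45 dB

The power spreads over a hemisphere of area 2π·r², so L_p = L_w − 10·log₁₀(2π·r²).
2π·r² = 1249 m², 10·log₁₀ of that is 30.966 dB.
L_p = 76 − 30.966 = 45.03 dB.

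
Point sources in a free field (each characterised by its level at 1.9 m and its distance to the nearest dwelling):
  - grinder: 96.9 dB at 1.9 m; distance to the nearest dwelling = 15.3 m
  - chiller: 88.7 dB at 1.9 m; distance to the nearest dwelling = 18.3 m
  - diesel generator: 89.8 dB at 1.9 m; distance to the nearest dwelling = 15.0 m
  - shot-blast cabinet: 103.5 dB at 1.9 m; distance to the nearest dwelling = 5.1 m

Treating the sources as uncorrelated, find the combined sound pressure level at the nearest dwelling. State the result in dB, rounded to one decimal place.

95.1 dB

Propagate each source to the receiver with L = L_ref − 20·log₁₀(r/r_ref), then add intensities.
grinder: 96.9 − 20·log₁₀(15.3/1.9) = 96.9 − 18.12 = 78.78 dB.
chiller: 88.7 − 20·log₁₀(18.3/1.9) = 88.7 − 19.67 = 69.03 dB.
diesel generator: 89.8 − 20·log₁₀(15.0/1.9) = 89.8 − 17.95 = 71.85 dB.
shot-blast cabinet: 103.5 − 20·log₁₀(5.1/1.9) = 103.5 − 8.58 = 94.92 dB.
Σ 10^(L/10) = 3.206e+09 → L_total = 10·log₁₀(3.206e+09) = 95.06 dB.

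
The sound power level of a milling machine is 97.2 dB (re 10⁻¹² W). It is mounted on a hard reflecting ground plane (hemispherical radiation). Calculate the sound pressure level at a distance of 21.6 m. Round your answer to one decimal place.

62.5 dB

The power spreads over a hemisphere of area 2π·r², so L_p = L_w − 10·log₁₀(2π·r²).
2π·r² = 2931 m², 10·log₁₀ of that is 34.671 dB.
L_p = 97.2 − 34.671 = 62.53 dB.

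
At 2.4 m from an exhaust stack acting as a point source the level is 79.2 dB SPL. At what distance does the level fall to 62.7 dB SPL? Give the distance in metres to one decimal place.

For a point source L₁ − L₂ = 20·log₁₀(r₂/r₁), so r₂ = r₁·10^((L₁−L₂)/20).
r₂ = 2.4·10^((79.2−62.7)/20) = 2.4·10^(16.5/20) = 16.04 m.

16.0 m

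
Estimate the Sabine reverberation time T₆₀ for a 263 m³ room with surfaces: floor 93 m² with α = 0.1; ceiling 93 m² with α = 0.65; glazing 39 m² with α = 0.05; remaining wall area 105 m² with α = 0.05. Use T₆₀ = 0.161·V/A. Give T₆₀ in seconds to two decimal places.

0.55 s

Total absorption A = 93·0.1 + 93·0.65 + 39·0.05 + 105·0.05 = 76.95 m² sabins.
T₆₀ = 0.161·V/A = 0.161·263/76.95 = 0.550 s.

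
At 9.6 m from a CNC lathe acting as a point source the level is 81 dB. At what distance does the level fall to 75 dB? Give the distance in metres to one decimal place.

Point-source spreading drops the level by 20·log₁₀(r₂/r₁); inverting, r₂/r₁ = 10^(ΔL/20).
r₂ = 9.6·10^((81−75)/20) = 9.6·10^(6.0/20) = 19.15 m.

19.2 m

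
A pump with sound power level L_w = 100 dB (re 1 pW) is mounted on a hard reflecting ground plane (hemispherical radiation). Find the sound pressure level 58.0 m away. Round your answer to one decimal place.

56.7 dB

The power spreads over a hemisphere of area 2π·r², so L_p = L_w − 10·log₁₀(2π·r²).
2π·r² = 2.114e+04 m², 10·log₁₀ of that is 43.250 dB.
L_p = 100 − 43.250 = 56.75 dB.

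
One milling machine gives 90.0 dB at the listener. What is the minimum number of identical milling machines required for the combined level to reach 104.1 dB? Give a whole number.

26

N identical sources give L₁ + 10·log₁₀ N, so require 10·log₁₀ N ≥ 104.1 − 90.0 = 14.1 dB.
N ≥ 10^(14.1/10) = 25.704, so N = 26.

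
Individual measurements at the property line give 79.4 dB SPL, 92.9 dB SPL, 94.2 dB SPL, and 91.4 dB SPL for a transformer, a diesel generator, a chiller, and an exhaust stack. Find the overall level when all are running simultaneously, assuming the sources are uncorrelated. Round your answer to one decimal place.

97.8 dB SPL

For uncorrelated sources the intensities add, so convert each level to linear form, sum, and take 10·log₁₀ of the total.
Σ 10^(L/10) = 10^(79.4/10) + 10^(92.9/10) + 10^(94.2/10) + 10^(91.4/10) = 6.048e+09.
L_total = 10·log₁₀(6.048e+09) = 97.82 dB SPL.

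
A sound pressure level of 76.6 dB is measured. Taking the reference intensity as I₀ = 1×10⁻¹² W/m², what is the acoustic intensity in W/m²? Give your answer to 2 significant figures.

L = 10·log₁₀(I/I₀) ⇒ I = I₀·10^(L/10) = 10⁻¹² × 10^7.66.

4.6e-05 W/m²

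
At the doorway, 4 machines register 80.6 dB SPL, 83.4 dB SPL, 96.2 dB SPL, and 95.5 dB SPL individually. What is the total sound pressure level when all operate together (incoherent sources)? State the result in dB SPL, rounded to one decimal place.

Incoherent sources combine by intensity addition: L_total = 10·log₁₀(Σ 10^(L_i/10)).
Σ 10^(L/10) = 10^(80.6/10) + 10^(83.4/10) + 10^(96.2/10) + 10^(95.5/10) = 8.050e+09.
L_total = 10·log₁₀(8.050e+09) = 99.06 dB SPL.

99.1 dB SPL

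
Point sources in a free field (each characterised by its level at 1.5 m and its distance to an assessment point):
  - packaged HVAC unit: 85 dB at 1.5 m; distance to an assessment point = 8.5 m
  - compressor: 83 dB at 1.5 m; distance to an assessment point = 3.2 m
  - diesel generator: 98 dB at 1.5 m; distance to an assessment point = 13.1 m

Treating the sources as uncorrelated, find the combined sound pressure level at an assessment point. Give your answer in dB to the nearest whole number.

81 dB

Propagate each source to the receiver with L = L_ref − 20·log₁₀(r/r_ref), then add intensities.
packaged HVAC unit: 85 − 20·log₁₀(8.5/1.5) = 85 − 15.07 = 69.93 dB.
compressor: 83 − 20·log₁₀(3.2/1.5) = 83 − 6.58 = 76.42 dB.
diesel generator: 98 − 20·log₁₀(13.1/1.5) = 98 − 18.82 = 79.18 dB.
Σ 10^(L/10) = 1.364e+08 → L_total = 10·log₁₀(1.364e+08) = 81.35 dB.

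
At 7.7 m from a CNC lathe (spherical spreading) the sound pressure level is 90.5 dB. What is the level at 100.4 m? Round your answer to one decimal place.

For a point source, L₂ = L₁ − 20·log₁₀(r₂/r₁).
L₂ = 90.5 − 20·log₁₀(100.4/7.7) = 90.5 − 22.305 = 68.20 dB.

68.2 dB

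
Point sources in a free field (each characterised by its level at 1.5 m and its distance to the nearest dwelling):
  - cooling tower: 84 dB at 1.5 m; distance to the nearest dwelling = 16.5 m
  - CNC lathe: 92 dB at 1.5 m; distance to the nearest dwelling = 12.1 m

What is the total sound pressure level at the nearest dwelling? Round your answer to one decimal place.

Apply inverse-square spreading to bring every level to the receiver, then sum 10^(L/10).
cooling tower: 84 − 20·log₁₀(16.5/1.5) = 84 − 20.83 = 63.17 dB.
CNC lathe: 92 − 20·log₁₀(12.1/1.5) = 92 − 18.13 = 73.87 dB.
Σ 10^(L/10) = 2.643e+07 → L_total = 10·log₁₀(2.643e+07) = 74.22 dB.

74.2 dB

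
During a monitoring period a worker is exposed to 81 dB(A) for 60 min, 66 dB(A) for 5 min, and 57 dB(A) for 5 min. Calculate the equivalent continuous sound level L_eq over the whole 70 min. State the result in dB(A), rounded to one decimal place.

80.3 dB(A)

Weight each interval's intensity by its duration and average over T = 70 min:
Σ tᵢ·10^(Lᵢ/10) = 60·10^(81/10) + 5·10^(66/10) + 5·10^(57/10) = 7.576e+09.
L_eq = 10·log₁₀(7.576e+09/70) = 80.34 dB(A).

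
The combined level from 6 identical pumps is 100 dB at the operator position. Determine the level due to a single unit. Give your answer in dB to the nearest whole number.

92 dB

6 equal contributions raise the level by 10·log₁₀ 6 = 7.782 dB, so each unit alone gives 100 − 7.782.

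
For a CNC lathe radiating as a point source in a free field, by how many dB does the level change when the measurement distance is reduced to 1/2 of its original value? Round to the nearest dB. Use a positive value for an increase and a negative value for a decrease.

+6 dB

Point-source spreading: ΔL = −20·log₁₀(r₂/r₁).
ΔL = −20·log₁₀(0.5) = +6.02 dB.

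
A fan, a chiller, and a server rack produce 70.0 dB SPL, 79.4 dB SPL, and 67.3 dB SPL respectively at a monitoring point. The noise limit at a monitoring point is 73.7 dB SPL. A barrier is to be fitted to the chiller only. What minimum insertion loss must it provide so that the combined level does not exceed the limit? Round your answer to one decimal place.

Fixed contribution from the other sources: Σ 10^(L/10) = 10^(70.0/10) + 10^(67.3/10) = 1.537e+07 (71.87 dB SPL).
The limit corresponds to 10^(73.7/10) = 2.344e+07; subtracting the fixed part leaves 8.072e+06 for the chiller, i.e. 69.07 dB SPL.
So the chiller must be reduced from 79.4 to 69.07 dB SPL: IL = 10.33 dB.

10.3 dB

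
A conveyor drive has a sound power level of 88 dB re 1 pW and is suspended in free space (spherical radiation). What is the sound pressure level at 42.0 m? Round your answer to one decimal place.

The power spreads over a sphere of area 4π·r², so L_p = L_w − 10·log₁₀(4π·r²).
4π·r² = 2.217e+04 m², 10·log₁₀ of that is 43.457 dB.
L_p = 88 − 43.457 = 44.54 dB.

44.5 dB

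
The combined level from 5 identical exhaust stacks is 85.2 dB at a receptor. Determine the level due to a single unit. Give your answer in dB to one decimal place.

Dividing the total intensity by 5 lowers the level by 10·log₁₀ 5 = 6.990 dB: L₁ = 85.2 − 6.990.

78.2 dB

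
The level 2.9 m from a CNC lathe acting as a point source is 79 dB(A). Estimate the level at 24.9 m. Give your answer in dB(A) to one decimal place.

For a point source, L₂ = L₁ − 20·log₁₀(r₂/r₁).
L₂ = 79 − 20·log₁₀(24.9/2.9) = 79 − 18.676 = 60.32 dB(A).

60.3 dB(A)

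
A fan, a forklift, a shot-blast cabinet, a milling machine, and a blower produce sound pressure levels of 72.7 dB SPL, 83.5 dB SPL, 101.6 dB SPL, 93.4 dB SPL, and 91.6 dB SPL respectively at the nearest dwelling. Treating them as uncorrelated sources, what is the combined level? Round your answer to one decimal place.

For uncorrelated sources the intensities add, so convert each level to linear form, sum, and take 10·log₁₀ of the total.
Σ 10^(L/10) = 10^(72.7/10) + 10^(83.5/10) + 10^(101.6/10) + 10^(93.4/10) + 10^(91.6/10) = 1.833e+10.
L_total = 10·log₁₀(1.833e+10) = 102.63 dB SPL.

102.6 dB SPL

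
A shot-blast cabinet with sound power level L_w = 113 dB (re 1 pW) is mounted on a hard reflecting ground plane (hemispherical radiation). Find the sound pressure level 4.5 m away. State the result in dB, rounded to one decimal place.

The power spreads over a hemisphere of area 2π·r², so L_p = L_w − 10·log₁₀(2π·r²).
2π·r² = 127.2 m², 10·log₁₀ of that is 21.046 dB.
L_p = 113 − 21.046 = 91.95 dB.

92.0 dB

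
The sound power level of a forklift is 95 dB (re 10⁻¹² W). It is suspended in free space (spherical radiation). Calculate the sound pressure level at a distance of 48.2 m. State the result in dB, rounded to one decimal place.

50.3 dB

Free-field spherical radiation: L_p = L_w − 10·log₁₀(4π·r²), r = 48.2 m.
4π·r² = 2.919e+04 m², 10·log₁₀ of that is 44.653 dB.
L_p = 95 − 44.653 = 50.35 dB.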